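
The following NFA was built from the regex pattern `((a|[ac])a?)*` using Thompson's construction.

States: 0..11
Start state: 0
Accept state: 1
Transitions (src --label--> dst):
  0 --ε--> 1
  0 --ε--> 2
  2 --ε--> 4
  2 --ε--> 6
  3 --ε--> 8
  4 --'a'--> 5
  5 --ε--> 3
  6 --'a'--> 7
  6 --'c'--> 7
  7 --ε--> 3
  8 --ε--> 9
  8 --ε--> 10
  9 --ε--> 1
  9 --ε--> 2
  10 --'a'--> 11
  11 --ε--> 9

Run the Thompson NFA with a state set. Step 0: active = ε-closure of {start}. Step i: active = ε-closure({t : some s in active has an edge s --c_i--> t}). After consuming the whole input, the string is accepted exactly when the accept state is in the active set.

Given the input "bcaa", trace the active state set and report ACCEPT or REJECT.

Answer: REJECT

Steps:
initial (ε-close {0}): {0,1,2,4,6}
'b' @ 1: {}  — no active states
rest 'caa' ignored (set empty)
after full input: {}  (accept=1 not in)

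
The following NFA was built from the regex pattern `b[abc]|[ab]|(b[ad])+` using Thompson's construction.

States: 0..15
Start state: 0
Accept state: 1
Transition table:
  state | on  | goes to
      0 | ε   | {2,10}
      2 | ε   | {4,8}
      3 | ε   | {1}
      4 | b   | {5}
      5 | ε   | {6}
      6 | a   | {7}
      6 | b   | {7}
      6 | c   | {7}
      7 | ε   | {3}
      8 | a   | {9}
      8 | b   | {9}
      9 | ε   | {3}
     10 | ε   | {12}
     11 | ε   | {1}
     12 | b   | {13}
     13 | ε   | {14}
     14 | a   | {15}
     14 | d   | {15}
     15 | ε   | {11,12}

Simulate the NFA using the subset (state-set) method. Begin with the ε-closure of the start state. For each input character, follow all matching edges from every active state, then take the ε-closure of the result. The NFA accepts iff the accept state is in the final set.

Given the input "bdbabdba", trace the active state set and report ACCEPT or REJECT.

Answer: ACCEPT

Trace:
start: ε-closure({0}) = {0,2,4,8,10,12}
'b' @ 1: {1,3,5,6,9,13,14}  ✓accept
'd' @ 2: {1,11,12,15}  ✓accept
'b' @ 3: {13,14}
'a' @ 4: {1,11,12,15}  ✓accept
'b' @ 5: {13,14}
'd' @ 6: {1,11,12,15}  ✓accept
'b' @ 7: {13,14}
'a' @ 8: {1,11,12,15}  ✓accept
after full input: {1,11,12,15}  (accept=1 in)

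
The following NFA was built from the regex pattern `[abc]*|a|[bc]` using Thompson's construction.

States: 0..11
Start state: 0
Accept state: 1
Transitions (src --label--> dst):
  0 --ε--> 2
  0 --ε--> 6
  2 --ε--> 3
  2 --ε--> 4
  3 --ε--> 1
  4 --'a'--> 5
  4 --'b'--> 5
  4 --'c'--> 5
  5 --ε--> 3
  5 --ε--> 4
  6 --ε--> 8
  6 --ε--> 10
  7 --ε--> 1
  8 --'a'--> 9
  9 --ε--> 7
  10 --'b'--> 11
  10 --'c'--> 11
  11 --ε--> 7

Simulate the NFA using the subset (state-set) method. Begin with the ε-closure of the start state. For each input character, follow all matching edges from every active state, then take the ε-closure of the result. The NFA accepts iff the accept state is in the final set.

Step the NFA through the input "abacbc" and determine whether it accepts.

initial (ε-close {0}): {0,1,2,3,4,6,8,10}
'a' @ 1: {1,3,4,5,7,9}  (accept∈set)
'b' @ 2: {1,3,4,5}  (accept∈set)
'a' @ 3: {1,3,4,5}  (accept∈set)
'c' @ 4: {1,3,4,5}  (accept∈set)
'b' @ 5: {1,3,4,5}  (accept∈set)
'c' @ 6: {1,3,4,5}  (accept∈set)
end set {1,3,4,5} — state 1 in

Answer: ACCEPT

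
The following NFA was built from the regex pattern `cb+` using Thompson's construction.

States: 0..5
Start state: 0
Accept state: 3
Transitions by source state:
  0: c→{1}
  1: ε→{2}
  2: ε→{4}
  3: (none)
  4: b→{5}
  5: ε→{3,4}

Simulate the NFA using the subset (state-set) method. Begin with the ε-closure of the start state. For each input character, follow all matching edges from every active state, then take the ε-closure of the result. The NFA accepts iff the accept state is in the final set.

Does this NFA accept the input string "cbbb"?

Answer: ACCEPT

Steps:
initial (ε-close {0}): {0}
'c' @ 1: {1,2,4}
'b' @ 2: {3,4,5}  [accepting]
'b' @ 3: {3,4,5}  [accepting]
'b' @ 4: {3,4,5}  [accepting]
after full input: {3,4,5}  (accept=3 in)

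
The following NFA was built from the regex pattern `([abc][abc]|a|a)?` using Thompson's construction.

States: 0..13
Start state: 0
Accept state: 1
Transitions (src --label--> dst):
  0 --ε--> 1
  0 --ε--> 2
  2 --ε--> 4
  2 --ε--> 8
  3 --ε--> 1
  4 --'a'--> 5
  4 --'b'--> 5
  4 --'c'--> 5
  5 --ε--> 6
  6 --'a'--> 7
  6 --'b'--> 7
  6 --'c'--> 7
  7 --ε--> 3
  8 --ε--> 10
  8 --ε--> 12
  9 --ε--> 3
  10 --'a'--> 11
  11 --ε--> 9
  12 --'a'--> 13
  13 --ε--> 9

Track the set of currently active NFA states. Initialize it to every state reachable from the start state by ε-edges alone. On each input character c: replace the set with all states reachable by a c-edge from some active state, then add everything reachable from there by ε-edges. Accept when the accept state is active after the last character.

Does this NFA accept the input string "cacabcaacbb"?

Answer: REJECT

Derivation:
S₀ = ε-closure({0}) = {0,1,2,4,8,10,12}
'c' @ 1: {5,6}
'a' @ 2: {1,3,7}  (accept∈set)
'c' @ 3: {}  — state set empty
rest 'abcaacbb' ignored (set empty)
after full input: {}  (accept=1 not in)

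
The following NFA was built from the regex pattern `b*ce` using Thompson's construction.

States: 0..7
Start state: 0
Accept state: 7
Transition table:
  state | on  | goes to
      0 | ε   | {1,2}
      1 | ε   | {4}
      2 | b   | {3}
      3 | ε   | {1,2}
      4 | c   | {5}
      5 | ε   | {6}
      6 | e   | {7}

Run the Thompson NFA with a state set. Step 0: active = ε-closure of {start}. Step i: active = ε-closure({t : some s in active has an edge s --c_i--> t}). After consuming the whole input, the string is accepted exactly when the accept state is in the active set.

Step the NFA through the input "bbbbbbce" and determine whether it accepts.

Answer: ACCEPT

Steps:
initial (ε-close {0}): {0,1,2,4}
'b' @ 1: {1,2,3,4}
'b' @ 2: {1,2,3,4}
'b' @ 3: {1,2,3,4}
'b' @ 4: {1,2,3,4}
'b' @ 5: {1,2,3,4}
'b' @ 6: {1,2,3,4}
'c' @ 7: {5,6}
'e' @ 8: {7}  ✓accept
end set {7} — state 7 in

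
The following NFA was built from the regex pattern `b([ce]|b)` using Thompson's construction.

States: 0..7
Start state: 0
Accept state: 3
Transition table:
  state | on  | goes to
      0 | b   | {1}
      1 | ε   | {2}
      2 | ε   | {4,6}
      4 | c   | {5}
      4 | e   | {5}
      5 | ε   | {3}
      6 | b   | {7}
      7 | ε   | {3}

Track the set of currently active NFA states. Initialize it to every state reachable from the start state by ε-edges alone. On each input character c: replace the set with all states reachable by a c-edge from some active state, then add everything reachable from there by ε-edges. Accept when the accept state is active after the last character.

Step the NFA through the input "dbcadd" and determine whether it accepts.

initial (ε-close {0}): {0}
'd' @ 1: {}  — dead — no transitions
rest 'bcadd' ignored (set empty)
end set {} — state 3 not in

Answer: REJECT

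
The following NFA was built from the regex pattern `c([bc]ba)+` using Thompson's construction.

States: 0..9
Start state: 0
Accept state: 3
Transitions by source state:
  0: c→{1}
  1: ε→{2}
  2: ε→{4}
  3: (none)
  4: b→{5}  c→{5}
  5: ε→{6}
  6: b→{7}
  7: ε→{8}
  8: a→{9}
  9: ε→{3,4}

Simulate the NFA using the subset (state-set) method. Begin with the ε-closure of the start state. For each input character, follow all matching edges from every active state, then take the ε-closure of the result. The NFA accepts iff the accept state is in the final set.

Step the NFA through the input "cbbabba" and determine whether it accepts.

initial (ε-close {0}): {0}
'c' @ 1: {1,2,4}
'b' @ 2: {5,6}
'b' @ 3: {7,8}
'a' @ 4: {3,4,9}  ✓accept
'b' @ 5: {5,6}
'b' @ 6: {7,8}
'a' @ 7: {3,4,9}  ✓accept
final: {3,4,9}; accept 3 in set

Answer: ACCEPT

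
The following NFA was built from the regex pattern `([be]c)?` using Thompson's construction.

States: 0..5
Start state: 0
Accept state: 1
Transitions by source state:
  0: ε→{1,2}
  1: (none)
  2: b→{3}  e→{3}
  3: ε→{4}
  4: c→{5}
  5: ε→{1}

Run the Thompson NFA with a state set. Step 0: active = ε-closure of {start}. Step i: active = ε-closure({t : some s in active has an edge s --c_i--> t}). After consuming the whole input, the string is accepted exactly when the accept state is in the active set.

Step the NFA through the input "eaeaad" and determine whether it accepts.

Answer: REJECT

Derivation:
S₀ = ε-closure({0}) = {0,1,2}
'e' @ 1: {3,4}
'a' @ 2: {}  — state set empty
rest 'eaad' ignored (set empty)
after full input: {}  (accept=1 not in)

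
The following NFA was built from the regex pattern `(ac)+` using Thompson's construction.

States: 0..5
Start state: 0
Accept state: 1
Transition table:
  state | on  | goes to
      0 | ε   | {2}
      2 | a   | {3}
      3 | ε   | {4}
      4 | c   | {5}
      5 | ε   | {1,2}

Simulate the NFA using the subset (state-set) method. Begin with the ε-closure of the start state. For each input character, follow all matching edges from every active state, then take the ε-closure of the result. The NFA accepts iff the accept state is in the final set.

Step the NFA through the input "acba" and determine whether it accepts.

Answer: REJECT

Derivation:
S₀ = ε-closure({0}) = {0,2}
'a' @ 1: {3,4}
'c' @ 2: {1,2,5}  [accepting]
'b' @ 3: {}  — dead — no transitions
rest 'a' ignored (set empty)
final: {}; accept 1 not in set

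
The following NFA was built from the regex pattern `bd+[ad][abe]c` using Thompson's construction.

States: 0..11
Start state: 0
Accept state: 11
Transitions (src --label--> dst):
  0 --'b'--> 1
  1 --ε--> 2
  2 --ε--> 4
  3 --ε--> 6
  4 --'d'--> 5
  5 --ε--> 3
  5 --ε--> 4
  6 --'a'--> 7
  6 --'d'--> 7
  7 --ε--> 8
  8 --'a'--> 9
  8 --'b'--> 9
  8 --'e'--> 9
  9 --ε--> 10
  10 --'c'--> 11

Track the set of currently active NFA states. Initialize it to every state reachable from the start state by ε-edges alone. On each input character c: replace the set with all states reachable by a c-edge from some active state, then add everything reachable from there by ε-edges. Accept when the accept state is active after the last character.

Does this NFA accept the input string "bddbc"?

Answer: ACCEPT

Trace:
S₀ = ε-closure({0}) = {0}
'b' @ 1: {1,2,4}
'd' @ 2: {3,4,5,6}
'd' @ 3: {3,4,5,6,7,8}
'b' @ 4: {9,10}
'c' @ 5: {11}  ✓accept
final: {11}; accept 11 in set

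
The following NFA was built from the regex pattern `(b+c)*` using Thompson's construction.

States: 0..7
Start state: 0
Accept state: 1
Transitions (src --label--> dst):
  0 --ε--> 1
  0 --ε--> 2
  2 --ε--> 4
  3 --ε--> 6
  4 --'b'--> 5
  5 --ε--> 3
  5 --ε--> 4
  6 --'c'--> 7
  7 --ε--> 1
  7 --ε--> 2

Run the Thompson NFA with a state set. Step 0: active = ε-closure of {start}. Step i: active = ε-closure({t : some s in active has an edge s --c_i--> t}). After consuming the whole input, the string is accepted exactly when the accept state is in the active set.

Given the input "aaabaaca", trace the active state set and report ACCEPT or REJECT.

S₀ = ε-closure({0}) = {0,1,2,4}
'a' @ 1: {}  — state set empty
rest 'aabaaca' ignored (set empty)
end set {} — state 1 not in

Answer: REJECT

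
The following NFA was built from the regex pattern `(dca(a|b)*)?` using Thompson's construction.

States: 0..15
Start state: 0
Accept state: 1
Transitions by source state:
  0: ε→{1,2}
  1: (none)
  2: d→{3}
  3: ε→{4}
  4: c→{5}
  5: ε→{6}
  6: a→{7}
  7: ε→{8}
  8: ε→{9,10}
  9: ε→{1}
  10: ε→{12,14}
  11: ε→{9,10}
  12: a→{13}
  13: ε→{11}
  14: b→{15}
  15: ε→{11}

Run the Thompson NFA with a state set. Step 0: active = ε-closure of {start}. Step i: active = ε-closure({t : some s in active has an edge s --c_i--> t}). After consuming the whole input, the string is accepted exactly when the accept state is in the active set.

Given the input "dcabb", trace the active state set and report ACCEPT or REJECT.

Answer: ACCEPT

Trace:
S₀ = ε-closure({0}) = {0,1,2}
'd' @ 1: {3,4}
'c' @ 2: {5,6}
'a' @ 3: {1,7,8,9,10,12,14}  ✓accept
'b' @ 4: {1,9,10,11,12,14,15}  ✓accept
'b' @ 5: {1,9,10,11,12,14,15}  ✓accept
end set {1,9,10,11,12,14,15} — state 1 in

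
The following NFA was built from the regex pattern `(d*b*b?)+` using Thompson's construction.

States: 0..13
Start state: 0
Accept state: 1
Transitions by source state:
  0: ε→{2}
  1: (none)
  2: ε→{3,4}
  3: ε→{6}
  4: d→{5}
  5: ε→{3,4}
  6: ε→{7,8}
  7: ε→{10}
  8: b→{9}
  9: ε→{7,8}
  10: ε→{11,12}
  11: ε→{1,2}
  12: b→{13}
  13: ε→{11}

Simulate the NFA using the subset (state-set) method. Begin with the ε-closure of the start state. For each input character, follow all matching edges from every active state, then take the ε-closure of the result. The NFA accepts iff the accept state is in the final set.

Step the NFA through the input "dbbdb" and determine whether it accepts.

S₀ = ε-closure({0}) = {0,1,2,3,4,6,7,8,10,11,12}
'd' @ 1: {1,2,3,4,5,6,7,8,10,11,12}  [accepting]
'b' @ 2: {1,2,3,4,6,7,8,9,10,11,12,13}  [accepting]
'b' @ 3: {1,2,3,4,6,7,8,9,10,11,12,13}  [accepting]
'd' @ 4: {1,2,3,4,5,6,7,8,10,11,12}  [accepting]
'b' @ 5: {1,2,3,4,6,7,8,9,10,11,12,13}  [accepting]
after full input: {1,2,3,4,6,7,8,9,10,11,12,13}  (accept=1 in)

Answer: ACCEPT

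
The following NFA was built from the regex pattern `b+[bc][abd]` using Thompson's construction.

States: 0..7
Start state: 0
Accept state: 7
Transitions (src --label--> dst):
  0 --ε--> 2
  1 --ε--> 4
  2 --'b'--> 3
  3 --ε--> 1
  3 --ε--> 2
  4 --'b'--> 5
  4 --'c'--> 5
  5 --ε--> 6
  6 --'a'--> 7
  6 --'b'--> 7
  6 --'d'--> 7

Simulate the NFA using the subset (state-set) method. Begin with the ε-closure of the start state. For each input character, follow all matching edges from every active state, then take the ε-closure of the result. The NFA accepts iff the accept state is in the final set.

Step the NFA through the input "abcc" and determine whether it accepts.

Answer: REJECT

Derivation:
start: ε-closure({0}) = {0,2}
'a' @ 1: {}  — dead — no transitions
rest 'bcc' ignored (set empty)
end set {} — state 7 not in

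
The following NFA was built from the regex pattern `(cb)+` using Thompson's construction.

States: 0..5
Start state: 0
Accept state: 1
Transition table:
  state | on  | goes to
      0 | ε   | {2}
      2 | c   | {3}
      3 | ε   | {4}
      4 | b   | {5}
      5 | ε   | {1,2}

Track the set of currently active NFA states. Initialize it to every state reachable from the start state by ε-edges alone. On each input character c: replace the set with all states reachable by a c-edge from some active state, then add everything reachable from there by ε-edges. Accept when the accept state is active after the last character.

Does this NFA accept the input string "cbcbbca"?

initial (ε-close {0}): {0,2}
'c' @ 1: {3,4}
'b' @ 2: {1,2,5}  ✓accept
'c' @ 3: {3,4}
'b' @ 4: {1,2,5}  ✓accept
'b' @ 5: {}  — no active states
rest 'ca' ignored (set empty)
end set {} — state 1 not in

Answer: REJECT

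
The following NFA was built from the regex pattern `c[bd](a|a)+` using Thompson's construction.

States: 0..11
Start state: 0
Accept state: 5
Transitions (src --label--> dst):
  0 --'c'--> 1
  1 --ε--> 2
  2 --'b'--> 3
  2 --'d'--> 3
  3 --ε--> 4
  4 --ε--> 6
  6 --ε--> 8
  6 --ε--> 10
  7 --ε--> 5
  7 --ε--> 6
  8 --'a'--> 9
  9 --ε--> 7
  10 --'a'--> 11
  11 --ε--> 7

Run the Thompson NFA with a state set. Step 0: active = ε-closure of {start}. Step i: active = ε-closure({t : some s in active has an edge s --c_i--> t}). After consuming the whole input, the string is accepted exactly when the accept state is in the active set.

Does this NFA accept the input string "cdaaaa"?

Answer: ACCEPT

Steps:
initial (ε-close {0}): {0}
'c' @ 1: {1,2}
'd' @ 2: {3,4,6,8,10}
'a' @ 3: {5,6,7,8,9,10,11}  [accepting]
'a' @ 4: {5,6,7,8,9,10,11}  [accepting]
'a' @ 5: {5,6,7,8,9,10,11}  [accepting]
'a' @ 6: {5,6,7,8,9,10,11}  [accepting]
final: {5,6,7,8,9,10,11}; accept 5 in set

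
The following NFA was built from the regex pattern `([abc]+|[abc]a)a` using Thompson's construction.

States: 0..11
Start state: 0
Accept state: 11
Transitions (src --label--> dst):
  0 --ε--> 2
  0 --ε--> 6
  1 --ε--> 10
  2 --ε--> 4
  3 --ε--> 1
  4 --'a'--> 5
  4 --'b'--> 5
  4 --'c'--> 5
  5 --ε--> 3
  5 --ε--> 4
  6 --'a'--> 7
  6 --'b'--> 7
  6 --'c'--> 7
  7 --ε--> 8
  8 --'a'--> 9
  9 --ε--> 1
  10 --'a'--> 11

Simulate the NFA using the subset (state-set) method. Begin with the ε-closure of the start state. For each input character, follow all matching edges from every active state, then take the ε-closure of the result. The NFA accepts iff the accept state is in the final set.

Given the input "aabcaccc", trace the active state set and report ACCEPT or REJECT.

S₀ = ε-closure({0}) = {0,2,4,6}
'a' @ 1: {1,3,4,5,7,8,10}
'a' @ 2: {1,3,4,5,9,10,11}  (accept∈set)
'b' @ 3: {1,3,4,5,10}
'c' @ 4: {1,3,4,5,10}
'a' @ 5: {1,3,4,5,10,11}  (accept∈set)
'c' @ 6: {1,3,4,5,10}
'c' @ 7: {1,3,4,5,10}
'c' @ 8: {1,3,4,5,10}
after full input: {1,3,4,5,10}  (accept=11 not in)

Answer: REJECT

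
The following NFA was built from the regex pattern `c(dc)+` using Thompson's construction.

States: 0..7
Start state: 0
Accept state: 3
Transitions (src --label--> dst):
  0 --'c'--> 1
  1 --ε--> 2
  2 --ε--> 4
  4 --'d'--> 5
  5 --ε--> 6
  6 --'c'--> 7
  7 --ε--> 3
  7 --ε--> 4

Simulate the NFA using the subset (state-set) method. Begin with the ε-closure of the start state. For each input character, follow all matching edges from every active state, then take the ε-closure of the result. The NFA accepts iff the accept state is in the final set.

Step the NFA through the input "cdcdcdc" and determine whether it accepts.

Answer: ACCEPT

Trace:
S₀ = ε-closure({0}) = {0}
'c' @ 1: {1,2,4}
'd' @ 2: {5,6}
'c' @ 3: {3,4,7}  ✓accept
'd' @ 4: {5,6}
'c' @ 5: {3,4,7}  ✓accept
'd' @ 6: {5,6}
'c' @ 7: {3,4,7}  ✓accept
final: {3,4,7}; accept 3 in set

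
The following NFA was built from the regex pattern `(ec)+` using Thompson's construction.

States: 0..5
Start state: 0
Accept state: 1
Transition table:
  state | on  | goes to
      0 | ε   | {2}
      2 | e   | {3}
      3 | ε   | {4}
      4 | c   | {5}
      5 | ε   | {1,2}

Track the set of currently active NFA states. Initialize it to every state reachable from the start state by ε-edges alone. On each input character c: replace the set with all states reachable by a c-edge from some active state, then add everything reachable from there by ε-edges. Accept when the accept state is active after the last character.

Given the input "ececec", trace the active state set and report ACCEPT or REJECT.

start: ε-closure({0}) = {0,2}
'e' @ 1: {3,4}
'c' @ 2: {1,2,5}  ✓accept
'e' @ 3: {3,4}
'c' @ 4: {1,2,5}  ✓accept
'e' @ 5: {3,4}
'c' @ 6: {1,2,5}  ✓accept
after full input: {1,2,5}  (accept=1 in)

Answer: ACCEPT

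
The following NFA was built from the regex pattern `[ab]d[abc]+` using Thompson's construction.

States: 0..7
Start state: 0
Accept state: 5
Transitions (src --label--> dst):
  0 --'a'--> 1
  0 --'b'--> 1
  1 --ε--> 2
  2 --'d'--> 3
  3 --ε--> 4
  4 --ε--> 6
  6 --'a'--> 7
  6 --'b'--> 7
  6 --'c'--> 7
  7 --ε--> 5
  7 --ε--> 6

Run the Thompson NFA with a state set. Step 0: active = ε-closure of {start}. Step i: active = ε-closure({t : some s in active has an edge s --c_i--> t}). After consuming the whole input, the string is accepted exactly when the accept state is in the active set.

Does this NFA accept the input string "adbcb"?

Answer: ACCEPT

Steps:
start: ε-closure({0}) = {0}
'a' @ 1: {1,2}
'd' @ 2: {3,4,6}
'b' @ 3: {5,6,7}  ✓accept
'c' @ 4: {5,6,7}  ✓accept
'b' @ 5: {5,6,7}  ✓accept
end set {5,6,7} — state 5 in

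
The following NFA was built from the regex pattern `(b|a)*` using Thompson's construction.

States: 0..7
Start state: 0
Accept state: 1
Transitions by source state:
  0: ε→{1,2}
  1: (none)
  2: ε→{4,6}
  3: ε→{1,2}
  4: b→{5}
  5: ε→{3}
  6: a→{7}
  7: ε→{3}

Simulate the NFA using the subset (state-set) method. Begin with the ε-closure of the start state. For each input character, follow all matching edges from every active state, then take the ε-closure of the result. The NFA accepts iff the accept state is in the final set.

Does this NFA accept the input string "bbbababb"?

initial (ε-close {0}): {0,1,2,4,6}
'b' @ 1: {1,2,3,4,5,6}  (accept∈set)
'b' @ 2: {1,2,3,4,5,6}  (accept∈set)
'b' @ 3: {1,2,3,4,5,6}  (accept∈set)
'a' @ 4: {1,2,3,4,6,7}  (accept∈set)
'b' @ 5: {1,2,3,4,5,6}  (accept∈set)
'a' @ 6: {1,2,3,4,6,7}  (accept∈set)
'b' @ 7: {1,2,3,4,5,6}  (accept∈set)
'b' @ 8: {1,2,3,4,5,6}  (accept∈set)
after full input: {1,2,3,4,5,6}  (accept=1 in)

Answer: ACCEPT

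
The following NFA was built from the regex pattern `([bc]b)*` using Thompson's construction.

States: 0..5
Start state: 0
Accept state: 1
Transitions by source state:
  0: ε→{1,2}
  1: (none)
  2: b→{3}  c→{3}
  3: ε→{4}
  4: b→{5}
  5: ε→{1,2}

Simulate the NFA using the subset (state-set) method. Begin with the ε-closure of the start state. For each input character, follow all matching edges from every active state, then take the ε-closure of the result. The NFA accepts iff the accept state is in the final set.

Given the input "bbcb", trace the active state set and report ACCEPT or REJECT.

Answer: ACCEPT

Steps:
initial (ε-close {0}): {0,1,2}
'b' @ 1: {3,4}
'b' @ 2: {1,2,5}  [accepting]
'c' @ 3: {3,4}
'b' @ 4: {1,2,5}  [accepting]
end set {1,2,5} — state 1 in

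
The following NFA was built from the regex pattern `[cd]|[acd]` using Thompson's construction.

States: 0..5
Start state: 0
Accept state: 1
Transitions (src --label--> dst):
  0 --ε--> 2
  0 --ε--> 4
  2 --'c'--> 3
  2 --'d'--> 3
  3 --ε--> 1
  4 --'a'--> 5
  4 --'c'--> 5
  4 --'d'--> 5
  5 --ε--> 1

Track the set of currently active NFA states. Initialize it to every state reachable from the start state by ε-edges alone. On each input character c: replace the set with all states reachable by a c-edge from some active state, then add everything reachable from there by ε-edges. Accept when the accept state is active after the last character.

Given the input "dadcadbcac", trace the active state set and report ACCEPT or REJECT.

Answer: REJECT

Derivation:
S₀ = ε-closure({0}) = {0,2,4}
'd' @ 1: {1,3,5}  ✓accept
'a' @ 2: {}  — dead — no transitions
rest 'dcadbcac' ignored (set empty)
end set {} — state 1 not in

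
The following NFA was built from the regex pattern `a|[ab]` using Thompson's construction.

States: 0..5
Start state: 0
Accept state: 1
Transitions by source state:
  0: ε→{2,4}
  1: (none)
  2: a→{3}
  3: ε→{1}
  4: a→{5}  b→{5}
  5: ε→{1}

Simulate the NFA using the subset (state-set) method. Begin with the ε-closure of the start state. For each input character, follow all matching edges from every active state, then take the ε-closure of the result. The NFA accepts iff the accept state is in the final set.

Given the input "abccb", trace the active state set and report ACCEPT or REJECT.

Answer: REJECT

Steps:
start: ε-closure({0}) = {0,2,4}
'a' @ 1: {1,3,5}  (accept∈set)
'b' @ 2: {}  — no active states
rest 'ccb' ignored (set empty)
end set {} — state 1 not in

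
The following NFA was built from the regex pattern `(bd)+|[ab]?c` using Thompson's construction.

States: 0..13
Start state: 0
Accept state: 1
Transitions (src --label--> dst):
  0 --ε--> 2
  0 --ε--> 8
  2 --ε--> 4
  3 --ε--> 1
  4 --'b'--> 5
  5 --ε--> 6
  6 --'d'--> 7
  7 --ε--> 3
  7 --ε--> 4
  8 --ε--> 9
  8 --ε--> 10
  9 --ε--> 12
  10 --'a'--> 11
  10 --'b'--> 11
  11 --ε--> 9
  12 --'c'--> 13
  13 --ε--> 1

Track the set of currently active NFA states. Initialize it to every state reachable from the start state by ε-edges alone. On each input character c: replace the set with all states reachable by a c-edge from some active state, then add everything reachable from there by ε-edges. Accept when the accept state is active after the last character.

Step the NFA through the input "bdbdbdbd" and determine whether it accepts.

start: ε-closure({0}) = {0,2,4,8,9,10,12}
'b' @ 1: {5,6,9,11,12}
'd' @ 2: {1,3,4,7}  (accept∈set)
'b' @ 3: {5,6}
'd' @ 4: {1,3,4,7}  (accept∈set)
'b' @ 5: {5,6}
'd' @ 6: {1,3,4,7}  (accept∈set)
'b' @ 7: {5,6}
'd' @ 8: {1,3,4,7}  (accept∈set)
after full input: {1,3,4,7}  (accept=1 in)

Answer: ACCEPT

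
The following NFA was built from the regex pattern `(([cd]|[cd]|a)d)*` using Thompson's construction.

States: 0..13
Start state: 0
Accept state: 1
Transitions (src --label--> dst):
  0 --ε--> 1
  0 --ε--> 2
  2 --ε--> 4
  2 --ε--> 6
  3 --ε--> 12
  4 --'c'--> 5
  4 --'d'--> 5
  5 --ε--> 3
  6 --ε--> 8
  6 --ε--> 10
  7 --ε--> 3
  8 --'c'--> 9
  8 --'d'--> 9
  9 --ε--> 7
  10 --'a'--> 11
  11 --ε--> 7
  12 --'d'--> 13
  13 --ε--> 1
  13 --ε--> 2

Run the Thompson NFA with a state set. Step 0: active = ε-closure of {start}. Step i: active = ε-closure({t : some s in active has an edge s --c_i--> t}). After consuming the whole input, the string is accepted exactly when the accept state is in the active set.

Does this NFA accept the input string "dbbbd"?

initial (ε-close {0}): {0,1,2,4,6,8,10}
'd' @ 1: {3,5,7,9,12}
'b' @ 2: {}  — no active states
rest 'bbd' ignored (set empty)
end set {} — state 1 not in

Answer: REJECT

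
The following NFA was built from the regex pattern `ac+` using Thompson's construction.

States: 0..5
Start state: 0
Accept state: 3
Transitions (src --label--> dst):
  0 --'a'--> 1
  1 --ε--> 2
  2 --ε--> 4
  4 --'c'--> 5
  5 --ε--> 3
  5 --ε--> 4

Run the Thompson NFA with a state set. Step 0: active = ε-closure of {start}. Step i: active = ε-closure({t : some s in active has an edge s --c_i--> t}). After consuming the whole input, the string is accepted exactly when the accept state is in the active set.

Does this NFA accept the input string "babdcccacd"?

Answer: REJECT

Trace:
start: ε-closure({0}) = {0}
'b' @ 1: {}  — no active states
rest 'abdcccacd' ignored (set empty)
final: {}; accept 3 not in set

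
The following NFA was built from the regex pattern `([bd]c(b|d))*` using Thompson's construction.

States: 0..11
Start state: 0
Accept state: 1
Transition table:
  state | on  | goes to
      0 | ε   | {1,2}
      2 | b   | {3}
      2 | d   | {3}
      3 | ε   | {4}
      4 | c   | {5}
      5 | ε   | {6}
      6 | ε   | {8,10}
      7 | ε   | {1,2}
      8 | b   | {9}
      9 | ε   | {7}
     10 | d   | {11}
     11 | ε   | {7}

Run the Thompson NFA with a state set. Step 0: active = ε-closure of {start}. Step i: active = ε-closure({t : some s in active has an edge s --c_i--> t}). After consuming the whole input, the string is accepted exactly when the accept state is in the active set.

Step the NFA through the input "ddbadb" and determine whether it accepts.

Answer: REJECT

Steps:
S₀ = ε-closure({0}) = {0,1,2}
'd' @ 1: {3,4}
'd' @ 2: {}  — state set empty
rest 'badb' ignored (set empty)
end set {} — state 1 not in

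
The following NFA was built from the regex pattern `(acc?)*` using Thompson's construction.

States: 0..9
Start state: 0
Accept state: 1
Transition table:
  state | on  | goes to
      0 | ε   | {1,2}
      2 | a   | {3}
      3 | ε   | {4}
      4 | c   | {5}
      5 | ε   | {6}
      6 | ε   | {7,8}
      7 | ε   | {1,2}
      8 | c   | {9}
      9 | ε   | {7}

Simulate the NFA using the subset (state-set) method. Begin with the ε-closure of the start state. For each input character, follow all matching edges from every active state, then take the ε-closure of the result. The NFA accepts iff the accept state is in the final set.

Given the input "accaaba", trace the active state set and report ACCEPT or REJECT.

Answer: REJECT

Trace:
initial (ε-close {0}): {0,1,2}
'a' @ 1: {3,4}
'c' @ 2: {1,2,5,6,7,8}  (accept∈set)
'c' @ 3: {1,2,7,9}  (accept∈set)
'a' @ 4: {3,4}
'a' @ 5: {}  — state set empty
rest 'ba' ignored (set empty)
after full input: {}  (accept=1 not in)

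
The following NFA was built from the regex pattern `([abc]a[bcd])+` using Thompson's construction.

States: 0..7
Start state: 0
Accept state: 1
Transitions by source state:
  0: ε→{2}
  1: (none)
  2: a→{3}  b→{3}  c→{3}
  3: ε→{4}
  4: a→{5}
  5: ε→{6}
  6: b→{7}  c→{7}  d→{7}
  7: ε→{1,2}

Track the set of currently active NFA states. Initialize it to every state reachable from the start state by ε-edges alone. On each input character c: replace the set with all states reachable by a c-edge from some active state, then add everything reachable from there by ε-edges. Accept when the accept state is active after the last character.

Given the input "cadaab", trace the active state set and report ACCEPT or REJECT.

initial (ε-close {0}): {0,2}
'c' @ 1: {3,4}
'a' @ 2: {5,6}
'd' @ 3: {1,2,7}  [accepting]
'a' @ 4: {3,4}
'a' @ 5: {5,6}
'b' @ 6: {1,2,7}  [accepting]
end set {1,2,7} — state 1 in

Answer: ACCEPT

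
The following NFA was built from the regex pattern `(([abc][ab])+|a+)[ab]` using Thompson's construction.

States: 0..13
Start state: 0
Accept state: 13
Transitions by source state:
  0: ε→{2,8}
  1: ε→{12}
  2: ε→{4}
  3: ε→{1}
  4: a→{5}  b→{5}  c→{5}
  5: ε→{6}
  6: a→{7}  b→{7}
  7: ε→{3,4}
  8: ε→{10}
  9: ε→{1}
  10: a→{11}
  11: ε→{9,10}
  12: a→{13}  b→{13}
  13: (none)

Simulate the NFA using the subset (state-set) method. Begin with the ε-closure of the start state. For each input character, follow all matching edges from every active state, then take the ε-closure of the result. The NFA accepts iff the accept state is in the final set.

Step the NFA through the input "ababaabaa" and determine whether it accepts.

Answer: ACCEPT

Steps:
S₀ = ε-closure({0}) = {0,2,4,8,10}
'a' @ 1: {1,5,6,9,10,11,12}
'b' @ 2: {1,3,4,7,12,13}  ✓accept
'a' @ 3: {5,6,13}  ✓accept
'b' @ 4: {1,3,4,7,12}
'a' @ 5: {5,6,13}  ✓accept
'a' @ 6: {1,3,4,7,12}
'b' @ 7: {5,6,13}  ✓accept
'a' @ 8: {1,3,4,7,12}
'a' @ 9: {5,6,13}  ✓accept
after full input: {5,6,13}  (accept=13 in)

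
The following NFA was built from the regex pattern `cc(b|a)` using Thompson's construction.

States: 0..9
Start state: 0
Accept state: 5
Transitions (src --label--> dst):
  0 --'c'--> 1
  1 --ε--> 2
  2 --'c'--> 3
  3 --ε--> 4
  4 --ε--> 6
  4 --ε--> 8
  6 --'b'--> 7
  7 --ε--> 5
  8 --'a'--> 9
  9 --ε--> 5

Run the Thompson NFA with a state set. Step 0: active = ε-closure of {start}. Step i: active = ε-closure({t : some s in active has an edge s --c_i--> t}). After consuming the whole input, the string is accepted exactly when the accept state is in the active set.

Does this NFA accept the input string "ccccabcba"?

Answer: REJECT

Steps:
start: ε-closure({0}) = {0}
'c' @ 1: {1,2}
'c' @ 2: {3,4,6,8}
'c' @ 3: {}  — dead — no transitions
rest 'cabcba' ignored (set empty)
after full input: {}  (accept=5 not in)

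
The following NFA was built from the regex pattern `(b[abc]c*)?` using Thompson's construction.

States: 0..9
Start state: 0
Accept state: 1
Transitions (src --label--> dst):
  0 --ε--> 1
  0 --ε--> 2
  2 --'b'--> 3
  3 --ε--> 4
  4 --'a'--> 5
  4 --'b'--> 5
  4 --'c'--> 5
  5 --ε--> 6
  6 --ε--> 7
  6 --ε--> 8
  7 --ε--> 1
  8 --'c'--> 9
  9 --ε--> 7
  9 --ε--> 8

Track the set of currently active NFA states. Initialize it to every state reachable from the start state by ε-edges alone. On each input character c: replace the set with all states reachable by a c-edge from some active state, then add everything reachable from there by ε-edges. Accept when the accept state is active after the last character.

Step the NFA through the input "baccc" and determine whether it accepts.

initial (ε-close {0}): {0,1,2}
'b' @ 1: {3,4}
'a' @ 2: {1,5,6,7,8}  [accepting]
'c' @ 3: {1,7,8,9}  [accepting]
'c' @ 4: {1,7,8,9}  [accepting]
'c' @ 5: {1,7,8,9}  [accepting]
after full input: {1,7,8,9}  (accept=1 in)

Answer: ACCEPT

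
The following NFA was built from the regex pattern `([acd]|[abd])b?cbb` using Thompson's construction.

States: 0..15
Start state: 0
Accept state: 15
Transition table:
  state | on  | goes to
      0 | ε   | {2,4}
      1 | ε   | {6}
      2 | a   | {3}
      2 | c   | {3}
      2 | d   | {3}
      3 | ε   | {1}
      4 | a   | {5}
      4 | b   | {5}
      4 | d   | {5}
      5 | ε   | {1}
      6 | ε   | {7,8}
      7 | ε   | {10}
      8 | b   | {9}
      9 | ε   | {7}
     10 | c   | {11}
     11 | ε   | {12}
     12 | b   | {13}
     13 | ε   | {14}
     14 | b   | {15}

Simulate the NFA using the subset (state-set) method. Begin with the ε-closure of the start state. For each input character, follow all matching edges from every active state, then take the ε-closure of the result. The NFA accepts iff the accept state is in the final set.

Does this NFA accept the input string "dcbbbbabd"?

Answer: REJECT

Trace:
initial (ε-close {0}): {0,2,4}
'd' @ 1: {1,3,5,6,7,8,10}
'c' @ 2: {11,12}
'b' @ 3: {13,14}
'b' @ 4: {15}  [accepting]
'b' @ 5: {}  — state set empty
rest 'babd' ignored (set empty)
end set {} — state 15 not in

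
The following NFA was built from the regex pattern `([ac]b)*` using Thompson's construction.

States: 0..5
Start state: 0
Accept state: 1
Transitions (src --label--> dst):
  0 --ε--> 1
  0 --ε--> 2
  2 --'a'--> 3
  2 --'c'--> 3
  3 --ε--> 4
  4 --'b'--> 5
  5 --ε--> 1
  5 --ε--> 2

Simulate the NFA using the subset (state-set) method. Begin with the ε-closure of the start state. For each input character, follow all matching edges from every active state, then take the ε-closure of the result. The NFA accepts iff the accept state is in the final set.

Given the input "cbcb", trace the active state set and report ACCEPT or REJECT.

Answer: ACCEPT

Steps:
initial (ε-close {0}): {0,1,2}
'c' @ 1: {3,4}
'b' @ 2: {1,2,5}  ✓accept
'c' @ 3: {3,4}
'b' @ 4: {1,2,5}  ✓accept
end set {1,2,5} — state 1 in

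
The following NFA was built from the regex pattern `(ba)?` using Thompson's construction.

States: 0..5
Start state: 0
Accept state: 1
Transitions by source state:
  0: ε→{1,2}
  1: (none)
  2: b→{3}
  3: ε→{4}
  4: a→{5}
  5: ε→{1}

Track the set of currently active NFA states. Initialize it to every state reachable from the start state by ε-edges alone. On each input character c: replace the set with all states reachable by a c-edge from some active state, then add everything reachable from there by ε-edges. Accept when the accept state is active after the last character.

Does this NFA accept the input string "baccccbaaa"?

initial (ε-close {0}): {0,1,2}
'b' @ 1: {3,4}
'a' @ 2: {1,5}  [accepting]
'c' @ 3: {}  — dead — no transitions
rest 'cccbaaa' ignored (set empty)
final: {}; accept 1 not in set

Answer: REJECT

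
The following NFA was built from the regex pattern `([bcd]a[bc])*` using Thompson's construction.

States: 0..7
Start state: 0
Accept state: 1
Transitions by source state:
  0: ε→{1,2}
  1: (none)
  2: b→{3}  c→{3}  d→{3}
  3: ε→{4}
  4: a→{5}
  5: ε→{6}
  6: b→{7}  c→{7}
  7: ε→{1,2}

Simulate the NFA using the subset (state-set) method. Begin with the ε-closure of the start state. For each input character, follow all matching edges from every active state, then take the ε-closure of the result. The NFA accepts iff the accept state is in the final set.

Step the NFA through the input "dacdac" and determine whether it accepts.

Answer: ACCEPT

Trace:
S₀ = ε-closure({0}) = {0,1,2}
'd' @ 1: {3,4}
'a' @ 2: {5,6}
'c' @ 3: {1,2,7}  [accepting]
'd' @ 4: {3,4}
'a' @ 5: {5,6}
'c' @ 6: {1,2,7}  [accepting]
final: {1,2,7}; accept 1 in set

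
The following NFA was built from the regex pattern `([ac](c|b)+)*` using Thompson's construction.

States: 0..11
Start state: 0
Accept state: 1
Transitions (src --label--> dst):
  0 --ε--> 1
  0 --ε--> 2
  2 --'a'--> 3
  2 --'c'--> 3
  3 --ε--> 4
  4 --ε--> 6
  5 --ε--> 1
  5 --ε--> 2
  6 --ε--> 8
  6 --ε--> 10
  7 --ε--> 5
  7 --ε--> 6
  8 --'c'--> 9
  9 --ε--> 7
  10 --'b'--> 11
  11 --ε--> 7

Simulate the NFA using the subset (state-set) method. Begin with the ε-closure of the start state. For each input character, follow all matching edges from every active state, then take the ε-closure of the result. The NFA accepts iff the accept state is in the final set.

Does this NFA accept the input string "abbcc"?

S₀ = ε-closure({0}) = {0,1,2}
'a' @ 1: {3,4,6,8,10}
'b' @ 2: {1,2,5,6,7,8,10,11}  ✓accept
'b' @ 3: {1,2,5,6,7,8,10,11}  ✓accept
'c' @ 4: {1,2,3,4,5,6,7,8,9,10}  ✓accept
'c' @ 5: {1,2,3,4,5,6,7,8,9,10}  ✓accept
after full input: {1,2,3,4,5,6,7,8,9,10}  (accept=1 in)

Answer: ACCEPT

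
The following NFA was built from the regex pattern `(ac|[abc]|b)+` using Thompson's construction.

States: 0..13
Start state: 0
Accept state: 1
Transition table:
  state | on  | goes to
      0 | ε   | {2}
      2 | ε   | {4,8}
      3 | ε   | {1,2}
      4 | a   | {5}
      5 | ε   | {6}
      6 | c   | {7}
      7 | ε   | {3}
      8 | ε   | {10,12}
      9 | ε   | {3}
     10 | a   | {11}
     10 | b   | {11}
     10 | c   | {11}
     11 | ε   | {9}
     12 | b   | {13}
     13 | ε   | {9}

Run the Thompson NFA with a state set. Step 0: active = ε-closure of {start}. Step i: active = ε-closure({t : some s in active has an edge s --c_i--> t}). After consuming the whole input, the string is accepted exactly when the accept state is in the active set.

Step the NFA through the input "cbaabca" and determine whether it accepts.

Answer: ACCEPT

Derivation:
start: ε-closure({0}) = {0,2,4,8,10,12}
'c' @ 1: {1,2,3,4,8,9,10,11,12}  [accepting]
'b' @ 2: {1,2,3,4,8,9,10,11,12,13}  [accepting]
'a' @ 3: {1,2,3,4,5,6,8,9,10,11,12}  [accepting]
'a' @ 4: {1,2,3,4,5,6,8,9,10,11,12}  [accepting]
'b' @ 5: {1,2,3,4,8,9,10,11,12,13}  [accepting]
'c' @ 6: {1,2,3,4,8,9,10,11,12}  [accepting]
'a' @ 7: {1,2,3,4,5,6,8,9,10,11,12}  [accepting]
end set {1,2,3,4,5,6,8,9,10,11,12} — state 1 in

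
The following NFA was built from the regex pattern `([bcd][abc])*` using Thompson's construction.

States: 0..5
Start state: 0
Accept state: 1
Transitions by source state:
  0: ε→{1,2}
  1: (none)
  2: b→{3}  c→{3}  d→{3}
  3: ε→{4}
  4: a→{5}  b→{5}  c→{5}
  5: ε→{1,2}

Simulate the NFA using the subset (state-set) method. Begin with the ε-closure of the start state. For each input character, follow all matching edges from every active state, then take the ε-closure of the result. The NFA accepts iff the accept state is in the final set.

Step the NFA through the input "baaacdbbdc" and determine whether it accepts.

Answer: REJECT

Trace:
S₀ = ε-closure({0}) = {0,1,2}
'b' @ 1: {3,4}
'a' @ 2: {1,2,5}  ✓accept
'a' @ 3: {}  — state set empty
rest 'acdbbdc' ignored (set empty)
after full input: {}  (accept=1 not in)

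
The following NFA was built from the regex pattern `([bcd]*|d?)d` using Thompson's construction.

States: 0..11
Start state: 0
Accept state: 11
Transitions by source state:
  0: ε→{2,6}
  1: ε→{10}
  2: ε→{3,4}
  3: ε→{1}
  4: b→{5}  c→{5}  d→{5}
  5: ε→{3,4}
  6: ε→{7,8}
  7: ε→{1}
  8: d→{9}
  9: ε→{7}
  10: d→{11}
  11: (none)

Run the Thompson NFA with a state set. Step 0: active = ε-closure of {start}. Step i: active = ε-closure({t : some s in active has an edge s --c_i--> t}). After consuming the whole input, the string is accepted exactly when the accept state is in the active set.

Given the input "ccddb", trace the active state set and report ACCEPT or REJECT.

Answer: REJECT

Steps:
initial (ε-close {0}): {0,1,2,3,4,6,7,8,10}
'c' @ 1: {1,3,4,5,10}
'c' @ 2: {1,3,4,5,10}
'd' @ 3: {1,3,4,5,10,11}  [accepting]
'd' @ 4: {1,3,4,5,10,11}  [accepting]
'b' @ 5: {1,3,4,5,10}
final: {1,3,4,5,10}; accept 11 not in set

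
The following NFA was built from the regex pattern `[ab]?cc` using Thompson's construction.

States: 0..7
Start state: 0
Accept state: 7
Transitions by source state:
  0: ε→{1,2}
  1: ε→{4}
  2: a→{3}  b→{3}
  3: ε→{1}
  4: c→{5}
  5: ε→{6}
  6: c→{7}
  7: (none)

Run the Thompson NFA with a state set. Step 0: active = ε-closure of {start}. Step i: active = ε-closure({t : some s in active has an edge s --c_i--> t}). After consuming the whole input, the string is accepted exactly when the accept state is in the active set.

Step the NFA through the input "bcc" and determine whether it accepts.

initial (ε-close {0}): {0,1,2,4}
'b' @ 1: {1,3,4}
'c' @ 2: {5,6}
'c' @ 3: {7}  (accept∈set)
final: {7}; accept 7 in set

Answer: ACCEPT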